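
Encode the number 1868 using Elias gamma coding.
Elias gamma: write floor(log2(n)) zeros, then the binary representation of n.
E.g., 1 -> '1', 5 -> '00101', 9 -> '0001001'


num_bits = floor(log2(1868)) + 1 = 11
leading_zeros = num_bits - 1 = 10
binary(1868) = 11101001100

Elias gamma(1868) = '0000000000' + '11101001100' = 000000000011101001100 (21 bits)


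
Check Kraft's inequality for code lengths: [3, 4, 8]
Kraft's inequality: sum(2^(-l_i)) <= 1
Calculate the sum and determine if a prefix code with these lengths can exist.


Sum = 2^(-3) + 2^(-4) + 2^(-8)
    = 0.125 + 0.0625 + 0.00390625
    = 49/256 = 0.19140625
Since 0.19140625 <= 1, Kraft's inequality IS satisfied.
A prefix code with these lengths CAN exist.

Kraft sum = 0.19140625. Satisfied.


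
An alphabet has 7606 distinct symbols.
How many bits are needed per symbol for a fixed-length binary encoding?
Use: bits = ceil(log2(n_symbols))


log2(7606) = 12.8929
Bracket: 2^12 = 4096 < 7606 <= 2^13 = 8192
So ceil(log2(7606)) = 13

bits = ceil(log2(7606)) = ceil(12.8929) = 13 bits


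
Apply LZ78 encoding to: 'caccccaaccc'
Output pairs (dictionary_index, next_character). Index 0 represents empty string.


LZ78 encoding steps:
Dictionary: {0: ''}
Step 1: w='' (idx 0), next='c' -> output (0, 'c'), add 'c' as idx 1
Step 2: w='' (idx 0), next='a' -> output (0, 'a'), add 'a' as idx 2
Step 3: w='c' (idx 1), next='c' -> output (1, 'c'), add 'cc' as idx 3
Step 4: w='cc' (idx 3), next='a' -> output (3, 'a'), add 'cca' as idx 4
Step 5: w='a' (idx 2), next='c' -> output (2, 'c'), add 'ac' as idx 5
Step 6: w='cc' (idx 3), end of input -> output (3, '')


Encoded: [(0, 'c'), (0, 'a'), (1, 'c'), (3, 'a'), (2, 'c'), (3, '')]


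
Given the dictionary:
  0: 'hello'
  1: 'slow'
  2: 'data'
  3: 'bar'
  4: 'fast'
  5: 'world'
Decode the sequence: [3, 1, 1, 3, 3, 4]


Look up each index in the dictionary:
  3 -> 'bar'
  1 -> 'slow'
  1 -> 'slow'
  3 -> 'bar'
  3 -> 'bar'
  4 -> 'fast'

Decoded: "bar slow slow bar bar fast"


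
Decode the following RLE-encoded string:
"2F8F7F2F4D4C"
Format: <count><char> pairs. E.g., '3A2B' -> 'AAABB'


Expanding each <count><char> pair:
  2F -> 'FF'
  8F -> 'FFFFFFFF'
  7F -> 'FFFFFFF'
  2F -> 'FF'
  4D -> 'DDDD'
  4C -> 'CCCC'

Decoded = FFFFFFFFFFFFFFFFFFFDDDDCCCC


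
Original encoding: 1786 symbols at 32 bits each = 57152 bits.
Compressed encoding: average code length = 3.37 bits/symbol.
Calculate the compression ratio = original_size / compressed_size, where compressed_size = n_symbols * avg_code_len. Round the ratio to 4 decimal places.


original_size = n_symbols * orig_bits = 1786 * 32 = 57152 bits
compressed_size = n_symbols * avg_code_len = 1786 * 3.37 = 6018.82 bits
ratio = original_size / compressed_size = 57152 / 6018.82 = 9.4955

Compression ratio = 9.4955


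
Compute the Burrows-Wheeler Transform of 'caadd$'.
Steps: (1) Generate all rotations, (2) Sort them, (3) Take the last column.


Rotations (sorted):
  0: $caadd -> last char: d
  1: aadd$c -> last char: c
  2: add$ca -> last char: a
  3: caadd$ -> last char: $
  4: d$caad -> last char: d
  5: dd$caa -> last char: a


BWT = dca$da


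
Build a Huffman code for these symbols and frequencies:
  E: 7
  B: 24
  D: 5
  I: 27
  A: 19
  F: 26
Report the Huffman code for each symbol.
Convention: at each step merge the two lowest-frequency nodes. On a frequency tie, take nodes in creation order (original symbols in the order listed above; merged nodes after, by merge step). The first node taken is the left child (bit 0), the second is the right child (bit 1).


Huffman tree construction:
Step 1: Merge D(5) + E(7) = 12
Step 2: Merge (D+E)(12) + A(19) = 31
Step 3: Merge B(24) + F(26) = 50
Step 4: Merge I(27) + ((D+E)+A)(31) = 58
Step 5: Merge (B+F)(50) + (I+((D+E)+A))(58) = 108
Read each symbol's code off the tree from the root (left child = 0, right child = 1).

Codes:
  E: 1101 (length 4)
  B: 00 (length 2)
  D: 1100 (length 4)
  I: 10 (length 2)
  A: 111 (length 3)
  F: 01 (length 2)
Average code length: 259/108 = 2.3981 bits/symbol


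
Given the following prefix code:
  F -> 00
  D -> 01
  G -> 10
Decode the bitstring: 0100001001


Decoding step by step:
Bits 01 -> D
Bits 00 -> F
Bits 00 -> F
Bits 10 -> G
Bits 01 -> D


Decoded message: DFFGD


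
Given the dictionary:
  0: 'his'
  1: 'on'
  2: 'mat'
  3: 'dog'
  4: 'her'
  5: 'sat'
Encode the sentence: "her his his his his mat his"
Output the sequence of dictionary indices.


Look up each word in the dictionary:
  'her' -> 4
  'his' -> 0
  'his' -> 0
  'his' -> 0
  'his' -> 0
  'mat' -> 2
  'his' -> 0

Encoded: [4, 0, 0, 0, 0, 2, 0]


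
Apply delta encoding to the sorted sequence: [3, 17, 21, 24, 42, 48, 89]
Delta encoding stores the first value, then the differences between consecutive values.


First value: 3
Deltas:
  17 - 3 = 14
  21 - 17 = 4
  24 - 21 = 3
  42 - 24 = 18
  48 - 42 = 6
  89 - 48 = 41


Delta encoded: [3, 14, 4, 3, 18, 6, 41]


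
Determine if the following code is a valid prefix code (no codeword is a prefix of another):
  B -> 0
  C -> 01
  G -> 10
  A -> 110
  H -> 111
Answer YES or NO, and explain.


Checking each pair (does one codeword prefix another?):
  B='0' vs C='01': prefix -- VIOLATION

NO -- this is NOT a valid prefix code. B (0) is a prefix of C (01).


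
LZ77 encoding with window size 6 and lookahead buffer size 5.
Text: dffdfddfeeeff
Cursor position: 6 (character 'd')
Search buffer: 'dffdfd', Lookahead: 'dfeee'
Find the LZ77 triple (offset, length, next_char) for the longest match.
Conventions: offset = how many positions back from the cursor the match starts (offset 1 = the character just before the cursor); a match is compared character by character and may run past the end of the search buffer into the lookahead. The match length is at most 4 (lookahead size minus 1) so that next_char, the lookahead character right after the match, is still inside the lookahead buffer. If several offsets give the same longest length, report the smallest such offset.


Try each offset into the search buffer:
  offset=1 (pos 5, char 'd'): match length 1
  offset=2 (pos 4, char 'f'): match length 0
  offset=3 (pos 3, char 'd'): match length 2
  offset=4 (pos 2, char 'f'): match length 0
  offset=5 (pos 1, char 'f'): match length 0
  offset=6 (pos 0, char 'd'): match length 2
Longest match has length 2, found at offsets 3, 6; take the smallest, offset 3.
next_char = character at position 6 + 2 = 8 -> 'e'

Best match: offset=3, length=2 (matching 'df' starting at position 3)
LZ77 triple: (3, 2, 'e')


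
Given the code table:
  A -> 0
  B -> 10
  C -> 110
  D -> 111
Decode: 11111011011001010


Decoding:
111 -> D
110 -> C
110 -> C
110 -> C
0 -> A
10 -> B
10 -> B


Result: DCCCABB


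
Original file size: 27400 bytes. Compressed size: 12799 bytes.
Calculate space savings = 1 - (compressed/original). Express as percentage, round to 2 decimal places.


ratio = compressed/original = 12799/27400 = 0.467117
savings = 1 - ratio = 1 - 0.467117 = 0.532883
as a percentage: 0.532883 * 100 = 53.29%

Space savings = 1 - 12799/27400 = 53.29%


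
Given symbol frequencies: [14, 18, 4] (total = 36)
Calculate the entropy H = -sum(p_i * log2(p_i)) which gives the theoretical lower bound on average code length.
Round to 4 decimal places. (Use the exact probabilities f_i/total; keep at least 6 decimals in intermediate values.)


Per-symbol terms -p_i * log2(p_i) with p_i = f_i/36:
  p = 14/36 = 0.388889: log2(p) = -1.362570, -p*log2(p) = 0.529888
  p = 18/36 = 0.500000: log2(p) = -1.000000, -p*log2(p) = 0.500000
  p = 4/36 = 0.111111: log2(p) = -3.169925, -p*log2(p) = 0.352214
H = 0.529888 + 0.500000 + 0.352214 = 1.382102

H = 1.3821 bits/symbol


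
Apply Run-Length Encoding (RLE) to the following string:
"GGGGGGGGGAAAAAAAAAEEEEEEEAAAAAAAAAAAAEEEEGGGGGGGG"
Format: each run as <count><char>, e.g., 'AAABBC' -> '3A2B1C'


Scanning runs left to right:
  i=0: run of 'G' x 9 -> '9G'
  i=9: run of 'A' x 9 -> '9A'
  i=18: run of 'E' x 7 -> '7E'
  i=25: run of 'A' x 12 -> '12A'
  i=37: run of 'E' x 4 -> '4E'
  i=41: run of 'G' x 8 -> '8G'

RLE = 9G9A7E12A4E8G


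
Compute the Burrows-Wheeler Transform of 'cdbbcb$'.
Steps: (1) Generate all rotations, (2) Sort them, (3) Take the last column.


Rotations (sorted):
  0: $cdbbcb -> last char: b
  1: b$cdbbc -> last char: c
  2: bbcb$cd -> last char: d
  3: bcb$cdb -> last char: b
  4: cb$cdbb -> last char: b
  5: cdbbcb$ -> last char: $
  6: dbbcb$c -> last char: c


BWT = bcdbb$c


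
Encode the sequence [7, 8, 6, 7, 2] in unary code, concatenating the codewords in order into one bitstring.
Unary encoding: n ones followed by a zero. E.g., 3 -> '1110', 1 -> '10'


Encode each number as n ones followed by a terminating 0:
  7 -> 11111110 (8 bits)
  8 -> 111111110 (9 bits)
  6 -> 1111110 (7 bits)
  7 -> 11111110 (8 bits)
  2 -> 110 (3 bits)
Total length = 8 + 9 + 7 + 8 + 3 = 35 bits.

Unary([7, 8, 6, 7, 2]) = 11111110111111110111111011111110110 (35 bits)


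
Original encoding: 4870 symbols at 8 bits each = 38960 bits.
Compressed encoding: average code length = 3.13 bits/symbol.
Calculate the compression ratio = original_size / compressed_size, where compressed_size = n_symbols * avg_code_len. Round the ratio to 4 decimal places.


original_size = n_symbols * orig_bits = 4870 * 8 = 38960 bits
compressed_size = n_symbols * avg_code_len = 4870 * 3.13 = 15243.1 bits
ratio = original_size / compressed_size = 38960 / 15243.1 = 2.5559

Compression ratio = 2.5559


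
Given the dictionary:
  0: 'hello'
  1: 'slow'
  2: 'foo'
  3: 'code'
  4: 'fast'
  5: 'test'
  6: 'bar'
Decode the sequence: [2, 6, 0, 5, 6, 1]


Look up each index in the dictionary:
  2 -> 'foo'
  6 -> 'bar'
  0 -> 'hello'
  5 -> 'test'
  6 -> 'bar'
  1 -> 'slow'

Decoded: "foo bar hello test bar slow"


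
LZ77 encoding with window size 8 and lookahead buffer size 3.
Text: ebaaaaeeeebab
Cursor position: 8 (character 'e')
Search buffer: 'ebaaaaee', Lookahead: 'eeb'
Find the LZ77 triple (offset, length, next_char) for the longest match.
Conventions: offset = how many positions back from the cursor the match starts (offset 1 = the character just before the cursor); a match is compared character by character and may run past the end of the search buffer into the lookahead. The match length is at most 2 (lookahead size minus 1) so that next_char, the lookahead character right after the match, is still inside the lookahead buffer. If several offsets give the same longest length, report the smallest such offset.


Try each offset into the search buffer:
  offset=1 (pos 7, char 'e'): match length 2
  offset=2 (pos 6, char 'e'): match length 2
  offset=3 (pos 5, char 'a'): match length 0
  offset=4 (pos 4, char 'a'): match length 0
  offset=5 (pos 3, char 'a'): match length 0
  offset=6 (pos 2, char 'a'): match length 0
  offset=7 (pos 1, char 'b'): match length 0
  offset=8 (pos 0, char 'e'): match length 1
Longest match has length 2, found at offsets 1, 2; take the smallest, offset 1.
next_char = character at position 8 + 2 = 10 -> 'b'

Best match: offset=1, length=2 (matching 'ee' starting at position 7)
LZ77 triple: (1, 2, 'b')


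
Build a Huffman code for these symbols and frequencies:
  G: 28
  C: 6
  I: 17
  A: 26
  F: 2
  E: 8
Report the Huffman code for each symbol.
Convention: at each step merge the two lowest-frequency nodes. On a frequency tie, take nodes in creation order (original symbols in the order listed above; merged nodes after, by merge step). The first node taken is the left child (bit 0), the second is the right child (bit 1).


Huffman tree construction:
Step 1: Merge F(2) + C(6) = 8
Step 2: Merge E(8) + (F+C)(8) = 16
Step 3: Merge (E+(F+C))(16) + I(17) = 33
Step 4: Merge A(26) + G(28) = 54
Step 5: Merge ((E+(F+C))+I)(33) + (A+G)(54) = 87
Read each symbol's code off the tree from the root (left child = 0, right child = 1).

Codes:
  G: 11 (length 2)
  C: 0011 (length 4)
  I: 01 (length 2)
  A: 10 (length 2)
  F: 0010 (length 4)
  E: 000 (length 3)
Average code length: 198/87 = 2.2759 bits/symbol


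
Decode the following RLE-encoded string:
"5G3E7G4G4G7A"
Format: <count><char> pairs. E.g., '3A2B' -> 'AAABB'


Expanding each <count><char> pair:
  5G -> 'GGGGG'
  3E -> 'EEE'
  7G -> 'GGGGGGG'
  4G -> 'GGGG'
  4G -> 'GGGG'
  7A -> 'AAAAAAA'

Decoded = GGGGGEEEGGGGGGGGGGGGGGGAAAAAAA


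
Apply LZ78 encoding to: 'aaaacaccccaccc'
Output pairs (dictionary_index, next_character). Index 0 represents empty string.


LZ78 encoding steps:
Dictionary: {0: ''}
Step 1: w='' (idx 0), next='a' -> output (0, 'a'), add 'a' as idx 1
Step 2: w='a' (idx 1), next='a' -> output (1, 'a'), add 'aa' as idx 2
Step 3: w='a' (idx 1), next='c' -> output (1, 'c'), add 'ac' as idx 3
Step 4: w='ac' (idx 3), next='c' -> output (3, 'c'), add 'acc' as idx 4
Step 5: w='' (idx 0), next='c' -> output (0, 'c'), add 'c' as idx 5
Step 6: w='c' (idx 5), next='a' -> output (5, 'a'), add 'ca' as idx 6
Step 7: w='c' (idx 5), next='c' -> output (5, 'c'), add 'cc' as idx 7
Step 8: w='c' (idx 5), end of input -> output (5, '')


Encoded: [(0, 'a'), (1, 'a'), (1, 'c'), (3, 'c'), (0, 'c'), (5, 'a'), (5, 'c'), (5, '')]


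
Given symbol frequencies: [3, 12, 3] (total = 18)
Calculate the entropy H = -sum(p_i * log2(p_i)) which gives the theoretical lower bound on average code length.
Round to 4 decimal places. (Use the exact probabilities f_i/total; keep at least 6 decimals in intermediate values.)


Per-symbol terms -p_i * log2(p_i) with p_i = f_i/18:
  p = 3/18 = 0.166667: log2(p) = -2.584963, -p*log2(p) = 0.430827
  p = 12/18 = 0.666667: log2(p) = -0.584963, -p*log2(p) = 0.389975
  p = 3/18 = 0.166667: log2(p) = -2.584963, -p*log2(p) = 0.430827
H = 0.430827 + 0.389975 + 0.430827 = 1.251629

H = 1.2516 bits/symbol


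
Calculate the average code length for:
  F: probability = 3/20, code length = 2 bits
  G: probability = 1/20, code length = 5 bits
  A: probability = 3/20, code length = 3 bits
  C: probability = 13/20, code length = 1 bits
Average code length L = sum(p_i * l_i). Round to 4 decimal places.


Weighted contributions p_i * l_i:
  F: (3/20) * 2 = 6/20
  G: (1/20) * 5 = 5/20
  A: (3/20) * 3 = 9/20
  C: (13/20) * 1 = 13/20
Sum = (6 + 5 + 9 + 13)/20 = 33/20

L = 33/20 = 1.6500 bits/symbol


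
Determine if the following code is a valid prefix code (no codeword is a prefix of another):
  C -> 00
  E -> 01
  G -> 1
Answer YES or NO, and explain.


Checking each pair (does one codeword prefix another?):
  C='00' vs E='01': no prefix
  C='00' vs G='1': no prefix
  E='01' vs C='00': no prefix
  E='01' vs G='1': no prefix
  G='1' vs C='00': no prefix
  G='1' vs E='01': no prefix
No violation found over all pairs.

YES -- this is a valid prefix code. No codeword is a prefix of any other codeword.


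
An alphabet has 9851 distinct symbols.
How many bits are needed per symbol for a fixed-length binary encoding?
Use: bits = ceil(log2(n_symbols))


log2(9851) = 13.2661
Bracket: 2^13 = 8192 < 9851 <= 2^14 = 16384
So ceil(log2(9851)) = 14

bits = ceil(log2(9851)) = ceil(13.2661) = 14 bits


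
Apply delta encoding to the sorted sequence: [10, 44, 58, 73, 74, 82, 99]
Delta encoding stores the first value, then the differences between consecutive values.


First value: 10
Deltas:
  44 - 10 = 34
  58 - 44 = 14
  73 - 58 = 15
  74 - 73 = 1
  82 - 74 = 8
  99 - 82 = 17


Delta encoded: [10, 34, 14, 15, 1, 8, 17]


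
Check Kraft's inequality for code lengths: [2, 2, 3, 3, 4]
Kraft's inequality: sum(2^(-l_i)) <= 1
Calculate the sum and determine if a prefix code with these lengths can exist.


Sum = 2^(-2) + 2^(-2) + 2^(-3) + 2^(-3) + 2^(-4)
    = 0.25 + 0.25 + 0.125 + 0.125 + 0.0625
    = 13/16 = 0.8125
Since 0.8125 <= 1, Kraft's inequality IS satisfied.
A prefix code with these lengths CAN exist.

Kraft sum = 0.8125. Satisfied.


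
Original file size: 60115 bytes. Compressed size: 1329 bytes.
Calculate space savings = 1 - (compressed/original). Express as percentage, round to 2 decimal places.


ratio = compressed/original = 1329/60115 = 0.022108
savings = 1 - ratio = 1 - 0.022108 = 0.977892
as a percentage: 0.977892 * 100 = 97.79%

Space savings = 1 - 1329/60115 = 97.79%


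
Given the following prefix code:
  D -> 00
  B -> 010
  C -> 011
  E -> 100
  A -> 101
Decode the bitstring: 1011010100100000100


Decoding step by step:
Bits 101 -> A
Bits 101 -> A
Bits 010 -> B
Bits 010 -> B
Bits 00 -> D
Bits 00 -> D
Bits 100 -> E


Decoded message: AABBDDE


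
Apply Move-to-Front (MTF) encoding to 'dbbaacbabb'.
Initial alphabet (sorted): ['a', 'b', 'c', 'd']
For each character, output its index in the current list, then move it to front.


MTF encoding:
'd': index 3 in ['a', 'b', 'c', 'd'] -> ['d', 'a', 'b', 'c']
'b': index 2 in ['d', 'a', 'b', 'c'] -> ['b', 'd', 'a', 'c']
'b': index 0 in ['b', 'd', 'a', 'c'] -> ['b', 'd', 'a', 'c']
'a': index 2 in ['b', 'd', 'a', 'c'] -> ['a', 'b', 'd', 'c']
'a': index 0 in ['a', 'b', 'd', 'c'] -> ['a', 'b', 'd', 'c']
'c': index 3 in ['a', 'b', 'd', 'c'] -> ['c', 'a', 'b', 'd']
'b': index 2 in ['c', 'a', 'b', 'd'] -> ['b', 'c', 'a', 'd']
'a': index 2 in ['b', 'c', 'a', 'd'] -> ['a', 'b', 'c', 'd']
'b': index 1 in ['a', 'b', 'c', 'd'] -> ['b', 'a', 'c', 'd']
'b': index 0 in ['b', 'a', 'c', 'd'] -> ['b', 'a', 'c', 'd']


Output: [3, 2, 0, 2, 0, 3, 2, 2, 1, 0]


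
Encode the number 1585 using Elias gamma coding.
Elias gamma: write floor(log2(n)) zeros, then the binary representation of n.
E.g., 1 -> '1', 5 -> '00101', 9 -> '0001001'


num_bits = floor(log2(1585)) + 1 = 11
leading_zeros = num_bits - 1 = 10
binary(1585) = 11000110001

Elias gamma(1585) = '0000000000' + '11000110001' = 000000000011000110001 (21 bits)


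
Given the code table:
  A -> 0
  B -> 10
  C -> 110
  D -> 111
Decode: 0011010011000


Decoding:
0 -> A
0 -> A
110 -> C
10 -> B
0 -> A
110 -> C
0 -> A
0 -> A


Result: AACBACAA


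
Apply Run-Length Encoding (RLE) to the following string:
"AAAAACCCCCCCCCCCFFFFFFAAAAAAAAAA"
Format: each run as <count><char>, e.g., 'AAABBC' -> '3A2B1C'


Scanning runs left to right:
  i=0: run of 'A' x 5 -> '5A'
  i=5: run of 'C' x 11 -> '11C'
  i=16: run of 'F' x 6 -> '6F'
  i=22: run of 'A' x 10 -> '10A'

RLE = 5A11C6F10A


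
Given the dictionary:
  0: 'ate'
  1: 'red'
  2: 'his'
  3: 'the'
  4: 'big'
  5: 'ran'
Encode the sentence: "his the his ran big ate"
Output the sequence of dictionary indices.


Look up each word in the dictionary:
  'his' -> 2
  'the' -> 3
  'his' -> 2
  'ran' -> 5
  'big' -> 4
  'ate' -> 0

Encoded: [2, 3, 2, 5, 4, 0]


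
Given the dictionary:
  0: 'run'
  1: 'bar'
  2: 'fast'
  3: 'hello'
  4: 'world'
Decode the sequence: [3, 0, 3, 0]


Look up each index in the dictionary:
  3 -> 'hello'
  0 -> 'run'
  3 -> 'hello'
  0 -> 'run'

Decoded: "hello run hello run"


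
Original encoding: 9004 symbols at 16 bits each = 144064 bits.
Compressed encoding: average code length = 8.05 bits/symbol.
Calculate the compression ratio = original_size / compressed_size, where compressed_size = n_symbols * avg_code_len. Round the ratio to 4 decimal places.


original_size = n_symbols * orig_bits = 9004 * 16 = 144064 bits
compressed_size = n_symbols * avg_code_len = 9004 * 8.05 = 72482.2 bits
ratio = original_size / compressed_size = 144064 / 72482.2 = 1.9876

Compression ratio = 1.9876


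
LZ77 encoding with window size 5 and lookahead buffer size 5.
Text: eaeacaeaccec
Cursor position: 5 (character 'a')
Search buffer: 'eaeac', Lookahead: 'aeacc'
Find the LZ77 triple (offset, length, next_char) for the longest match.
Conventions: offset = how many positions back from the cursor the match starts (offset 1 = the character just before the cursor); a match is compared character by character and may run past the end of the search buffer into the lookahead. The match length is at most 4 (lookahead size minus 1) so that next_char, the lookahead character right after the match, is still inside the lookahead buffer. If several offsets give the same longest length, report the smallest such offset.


Try each offset into the search buffer:
  offset=1 (pos 4, char 'c'): match length 0
  offset=2 (pos 3, char 'a'): match length 1
  offset=3 (pos 2, char 'e'): match length 0
  offset=4 (pos 1, char 'a'): match length 4
  offset=5 (pos 0, char 'e'): match length 0
Longest match has length 4 at offset 4.
next_char = character at position 5 + 4 = 9 -> 'c'

Best match: offset=4, length=4 (matching 'aeac' starting at position 1)
LZ77 triple: (4, 4, 'c')


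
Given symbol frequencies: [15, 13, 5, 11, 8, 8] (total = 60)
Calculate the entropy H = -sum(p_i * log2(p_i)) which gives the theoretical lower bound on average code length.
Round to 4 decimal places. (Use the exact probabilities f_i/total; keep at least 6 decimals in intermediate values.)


Per-symbol terms -p_i * log2(p_i) with p_i = f_i/60:
  p = 15/60 = 0.250000: log2(p) = -2.000000, -p*log2(p) = 0.500000
  p = 13/60 = 0.216667: log2(p) = -2.206451, -p*log2(p) = 0.478064
  p = 5/60 = 0.083333: log2(p) = -3.584963, -p*log2(p) = 0.298747
  p = 11/60 = 0.183333: log2(p) = -2.447459, -p*log2(p) = 0.448701
  p = 8/60 = 0.133333: log2(p) = -2.906891, -p*log2(p) = 0.387585
  p = 8/60 = 0.133333: log2(p) = -2.906891, -p*log2(p) = 0.387585
H = 0.500000 + 0.478064 + 0.298747 + 0.448701 + 0.387585 + 0.387585 = 2.500682

H = 2.5007 bits/symbol


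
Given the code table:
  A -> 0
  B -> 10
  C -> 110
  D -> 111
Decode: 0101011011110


Decoding:
0 -> A
10 -> B
10 -> B
110 -> C
111 -> D
10 -> B


Result: ABBCDB


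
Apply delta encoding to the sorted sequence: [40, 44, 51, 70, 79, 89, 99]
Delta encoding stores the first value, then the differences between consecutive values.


First value: 40
Deltas:
  44 - 40 = 4
  51 - 44 = 7
  70 - 51 = 19
  79 - 70 = 9
  89 - 79 = 10
  99 - 89 = 10


Delta encoded: [40, 4, 7, 19, 9, 10, 10]


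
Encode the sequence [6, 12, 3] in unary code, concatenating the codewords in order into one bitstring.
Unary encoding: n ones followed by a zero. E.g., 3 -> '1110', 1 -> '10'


Encode each number as n ones followed by a terminating 0:
  6 -> 1111110 (7 bits)
  12 -> 1111111111110 (13 bits)
  3 -> 1110 (4 bits)
Total length = 7 + 13 + 4 = 24 bits.

Unary([6, 12, 3]) = 111111011111111111101110 (24 bits)


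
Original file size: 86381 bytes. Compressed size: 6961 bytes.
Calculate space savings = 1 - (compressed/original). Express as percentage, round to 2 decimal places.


ratio = compressed/original = 6961/86381 = 0.080585
savings = 1 - ratio = 1 - 0.080585 = 0.919415
as a percentage: 0.919415 * 100 = 91.94%

Space savings = 1 - 6961/86381 = 91.94%


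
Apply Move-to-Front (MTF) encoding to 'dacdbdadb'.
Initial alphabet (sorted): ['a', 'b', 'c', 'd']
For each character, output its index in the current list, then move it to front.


MTF encoding:
'd': index 3 in ['a', 'b', 'c', 'd'] -> ['d', 'a', 'b', 'c']
'a': index 1 in ['d', 'a', 'b', 'c'] -> ['a', 'd', 'b', 'c']
'c': index 3 in ['a', 'd', 'b', 'c'] -> ['c', 'a', 'd', 'b']
'd': index 2 in ['c', 'a', 'd', 'b'] -> ['d', 'c', 'a', 'b']
'b': index 3 in ['d', 'c', 'a', 'b'] -> ['b', 'd', 'c', 'a']
'd': index 1 in ['b', 'd', 'c', 'a'] -> ['d', 'b', 'c', 'a']
'a': index 3 in ['d', 'b', 'c', 'a'] -> ['a', 'd', 'b', 'c']
'd': index 1 in ['a', 'd', 'b', 'c'] -> ['d', 'a', 'b', 'c']
'b': index 2 in ['d', 'a', 'b', 'c'] -> ['b', 'd', 'a', 'c']


Output: [3, 1, 3, 2, 3, 1, 3, 1, 2]


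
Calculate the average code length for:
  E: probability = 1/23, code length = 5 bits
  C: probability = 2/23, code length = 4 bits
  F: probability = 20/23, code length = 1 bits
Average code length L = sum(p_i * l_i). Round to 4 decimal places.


Weighted contributions p_i * l_i:
  E: (1/23) * 5 = 5/23
  C: (2/23) * 4 = 8/23
  F: (20/23) * 1 = 20/23
Sum = (5 + 8 + 20)/23 = 33/23

L = 33/23 = 1.4348 bits/symbol


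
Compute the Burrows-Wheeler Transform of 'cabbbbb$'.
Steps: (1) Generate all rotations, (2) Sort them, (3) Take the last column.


Rotations (sorted):
  0: $cabbbbb -> last char: b
  1: abbbbb$c -> last char: c
  2: b$cabbbb -> last char: b
  3: bb$cabbb -> last char: b
  4: bbb$cabb -> last char: b
  5: bbbb$cab -> last char: b
  6: bbbbb$ca -> last char: a
  7: cabbbbb$ -> last char: $


BWT = bcbbbba$


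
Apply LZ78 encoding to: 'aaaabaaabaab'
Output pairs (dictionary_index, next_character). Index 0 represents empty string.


LZ78 encoding steps:
Dictionary: {0: ''}
Step 1: w='' (idx 0), next='a' -> output (0, 'a'), add 'a' as idx 1
Step 2: w='a' (idx 1), next='a' -> output (1, 'a'), add 'aa' as idx 2
Step 3: w='a' (idx 1), next='b' -> output (1, 'b'), add 'ab' as idx 3
Step 4: w='aa' (idx 2), next='a' -> output (2, 'a'), add 'aaa' as idx 4
Step 5: w='' (idx 0), next='b' -> output (0, 'b'), add 'b' as idx 5
Step 6: w='aa' (idx 2), next='b' -> output (2, 'b'), add 'aab' as idx 6


Encoded: [(0, 'a'), (1, 'a'), (1, 'b'), (2, 'a'), (0, 'b'), (2, 'b')]


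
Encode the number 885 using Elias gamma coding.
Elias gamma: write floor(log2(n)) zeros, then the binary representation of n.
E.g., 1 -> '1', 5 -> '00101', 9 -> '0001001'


num_bits = floor(log2(885)) + 1 = 10
leading_zeros = num_bits - 1 = 9
binary(885) = 1101110101

Elias gamma(885) = '000000000' + '1101110101' = 0000000001101110101 (19 bits)


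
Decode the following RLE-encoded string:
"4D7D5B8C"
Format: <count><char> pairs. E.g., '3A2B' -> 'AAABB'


Expanding each <count><char> pair:
  4D -> 'DDDD'
  7D -> 'DDDDDDD'
  5B -> 'BBBBB'
  8C -> 'CCCCCCCC'

Decoded = DDDDDDDDDDDBBBBBCCCCCCCC


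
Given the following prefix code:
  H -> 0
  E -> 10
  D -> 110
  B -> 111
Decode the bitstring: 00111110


Decoding step by step:
Bits 0 -> H
Bits 0 -> H
Bits 111 -> B
Bits 110 -> D


Decoded message: HHBD


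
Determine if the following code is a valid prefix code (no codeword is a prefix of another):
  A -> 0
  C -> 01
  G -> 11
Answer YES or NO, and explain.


Checking each pair (does one codeword prefix another?):
  A='0' vs C='01': prefix -- VIOLATION

NO -- this is NOT a valid prefix code. A (0) is a prefix of C (01).


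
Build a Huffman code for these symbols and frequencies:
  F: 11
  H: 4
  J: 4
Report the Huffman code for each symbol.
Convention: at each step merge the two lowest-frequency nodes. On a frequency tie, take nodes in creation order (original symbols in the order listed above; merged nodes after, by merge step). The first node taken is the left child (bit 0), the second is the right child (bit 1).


Huffman tree construction:
Step 1: Merge H(4) + J(4) = 8
Step 2: Merge (H+J)(8) + F(11) = 19
Read each symbol's code off the tree from the root (left child = 0, right child = 1).

Codes:
  F: 1 (length 1)
  H: 00 (length 2)
  J: 01 (length 2)
Average code length: 27/19 = 1.4211 bits/symbol


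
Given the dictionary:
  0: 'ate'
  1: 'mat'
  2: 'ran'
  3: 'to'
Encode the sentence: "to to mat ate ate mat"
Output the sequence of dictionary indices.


Look up each word in the dictionary:
  'to' -> 3
  'to' -> 3
  'mat' -> 1
  'ate' -> 0
  'ate' -> 0
  'mat' -> 1

Encoded: [3, 3, 1, 0, 0, 1]


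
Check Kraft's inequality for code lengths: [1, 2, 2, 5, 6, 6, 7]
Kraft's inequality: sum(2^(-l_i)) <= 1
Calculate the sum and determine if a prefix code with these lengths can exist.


Sum = 2^(-1) + 2^(-2) + 2^(-2) + 2^(-5) + 2^(-6) + 2^(-6) + 2^(-7)
    = 0.5 + 0.25 + 0.25 + 0.03125 + 0.015625 + 0.015625 + 0.0078125
    = 137/128 = 1.0703125
Since 1.0703125 > 1, Kraft's inequality is NOT satisfied.
A prefix code with these lengths CANNOT exist.

Kraft sum = 1.0703125. Not satisfied.


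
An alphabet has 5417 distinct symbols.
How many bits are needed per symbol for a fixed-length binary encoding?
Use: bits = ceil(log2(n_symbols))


log2(5417) = 12.4033
Bracket: 2^12 = 4096 < 5417 <= 2^13 = 8192
So ceil(log2(5417)) = 13

bits = ceil(log2(5417)) = ceil(12.4033) = 13 bits


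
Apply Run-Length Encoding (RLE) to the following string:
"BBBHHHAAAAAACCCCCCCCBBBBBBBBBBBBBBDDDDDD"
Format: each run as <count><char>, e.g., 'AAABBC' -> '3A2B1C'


Scanning runs left to right:
  i=0: run of 'B' x 3 -> '3B'
  i=3: run of 'H' x 3 -> '3H'
  i=6: run of 'A' x 6 -> '6A'
  i=12: run of 'C' x 8 -> '8C'
  i=20: run of 'B' x 14 -> '14B'
  i=34: run of 'D' x 6 -> '6D'

RLE = 3B3H6A8C14B6D


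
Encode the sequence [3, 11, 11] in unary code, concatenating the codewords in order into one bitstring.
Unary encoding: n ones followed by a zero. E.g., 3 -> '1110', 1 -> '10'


Encode each number as n ones followed by a terminating 0:
  3 -> 1110 (4 bits)
  11 -> 111111111110 (12 bits)
  11 -> 111111111110 (12 bits)
Total length = 4 + 12 + 12 = 28 bits.

Unary([3, 11, 11]) = 1110111111111110111111111110 (28 bits)


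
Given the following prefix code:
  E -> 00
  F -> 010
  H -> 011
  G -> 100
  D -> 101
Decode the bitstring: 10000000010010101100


Decoding step by step:
Bits 100 -> G
Bits 00 -> E
Bits 00 -> E
Bits 00 -> E
Bits 100 -> G
Bits 101 -> D
Bits 011 -> H
Bits 00 -> E


Decoded message: GEEEGDHE


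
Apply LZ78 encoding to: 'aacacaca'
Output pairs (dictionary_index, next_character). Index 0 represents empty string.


LZ78 encoding steps:
Dictionary: {0: ''}
Step 1: w='' (idx 0), next='a' -> output (0, 'a'), add 'a' as idx 1
Step 2: w='a' (idx 1), next='c' -> output (1, 'c'), add 'ac' as idx 2
Step 3: w='ac' (idx 2), next='a' -> output (2, 'a'), add 'aca' as idx 3
Step 4: w='' (idx 0), next='c' -> output (0, 'c'), add 'c' as idx 4
Step 5: w='a' (idx 1), end of input -> output (1, '')


Encoded: [(0, 'a'), (1, 'c'), (2, 'a'), (0, 'c'), (1, '')]


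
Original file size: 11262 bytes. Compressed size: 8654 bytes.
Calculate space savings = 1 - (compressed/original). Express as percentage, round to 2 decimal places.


ratio = compressed/original = 8654/11262 = 0.768425
savings = 1 - ratio = 1 - 0.768425 = 0.231575
as a percentage: 0.231575 * 100 = 23.16%

Space savings = 1 - 8654/11262 = 23.16%


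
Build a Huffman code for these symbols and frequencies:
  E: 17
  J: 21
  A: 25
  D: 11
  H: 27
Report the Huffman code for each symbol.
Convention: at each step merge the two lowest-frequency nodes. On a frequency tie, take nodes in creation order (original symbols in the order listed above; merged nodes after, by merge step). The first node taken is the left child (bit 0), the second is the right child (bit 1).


Huffman tree construction:
Step 1: Merge D(11) + E(17) = 28
Step 2: Merge J(21) + A(25) = 46
Step 3: Merge H(27) + (D+E)(28) = 55
Step 4: Merge (J+A)(46) + (H+(D+E))(55) = 101
Read each symbol's code off the tree from the root (left child = 0, right child = 1).

Codes:
  E: 111 (length 3)
  J: 00 (length 2)
  A: 01 (length 2)
  D: 110 (length 3)
  H: 10 (length 2)
Average code length: 230/101 = 2.2772 bits/symbol


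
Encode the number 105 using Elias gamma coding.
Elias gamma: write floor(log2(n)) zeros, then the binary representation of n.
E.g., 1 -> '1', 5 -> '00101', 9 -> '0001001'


num_bits = floor(log2(105)) + 1 = 7
leading_zeros = num_bits - 1 = 6
binary(105) = 1101001

Elias gamma(105) = '000000' + '1101001' = 0000001101001 (13 bits)


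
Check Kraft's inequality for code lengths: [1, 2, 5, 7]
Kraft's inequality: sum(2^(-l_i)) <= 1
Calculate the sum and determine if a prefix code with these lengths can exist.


Sum = 2^(-1) + 2^(-2) + 2^(-5) + 2^(-7)
    = 0.5 + 0.25 + 0.03125 + 0.0078125
    = 101/128 = 0.7890625
Since 0.7890625 <= 1, Kraft's inequality IS satisfied.
A prefix code with these lengths CAN exist.

Kraft sum = 0.7890625. Satisfied.


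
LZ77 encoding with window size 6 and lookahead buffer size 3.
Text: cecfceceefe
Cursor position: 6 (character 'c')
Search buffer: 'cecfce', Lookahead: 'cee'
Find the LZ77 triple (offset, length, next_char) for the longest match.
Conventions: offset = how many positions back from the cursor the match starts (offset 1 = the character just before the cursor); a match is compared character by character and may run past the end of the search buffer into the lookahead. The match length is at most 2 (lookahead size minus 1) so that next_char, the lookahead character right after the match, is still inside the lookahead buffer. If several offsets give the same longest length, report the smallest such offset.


Try each offset into the search buffer:
  offset=1 (pos 5, char 'e'): match length 0
  offset=2 (pos 4, char 'c'): match length 2
  offset=3 (pos 3, char 'f'): match length 0
  offset=4 (pos 2, char 'c'): match length 1
  offset=5 (pos 1, char 'e'): match length 0
  offset=6 (pos 0, char 'c'): match length 2
Longest match has length 2, found at offsets 2, 6; take the smallest, offset 2.
next_char = character at position 6 + 2 = 8 -> 'e'

Best match: offset=2, length=2 (matching 'ce' starting at position 4)
LZ77 triple: (2, 2, 'e')


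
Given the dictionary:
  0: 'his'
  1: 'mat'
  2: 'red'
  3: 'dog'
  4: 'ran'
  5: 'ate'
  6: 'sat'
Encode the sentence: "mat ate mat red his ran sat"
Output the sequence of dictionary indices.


Look up each word in the dictionary:
  'mat' -> 1
  'ate' -> 5
  'mat' -> 1
  'red' -> 2
  'his' -> 0
  'ran' -> 4
  'sat' -> 6

Encoded: [1, 5, 1, 2, 0, 4, 6]


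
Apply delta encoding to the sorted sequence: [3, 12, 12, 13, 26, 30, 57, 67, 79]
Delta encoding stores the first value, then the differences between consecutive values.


First value: 3
Deltas:
  12 - 3 = 9
  12 - 12 = 0
  13 - 12 = 1
  26 - 13 = 13
  30 - 26 = 4
  57 - 30 = 27
  67 - 57 = 10
  79 - 67 = 12


Delta encoded: [3, 9, 0, 1, 13, 4, 27, 10, 12]


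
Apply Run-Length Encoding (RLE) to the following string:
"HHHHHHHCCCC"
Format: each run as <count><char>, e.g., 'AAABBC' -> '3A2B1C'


Scanning runs left to right:
  i=0: run of 'H' x 7 -> '7H'
  i=7: run of 'C' x 4 -> '4C'

RLE = 7H4C


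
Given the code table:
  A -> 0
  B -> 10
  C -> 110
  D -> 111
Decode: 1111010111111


Decoding:
111 -> D
10 -> B
10 -> B
111 -> D
111 -> D


Result: DBBDD


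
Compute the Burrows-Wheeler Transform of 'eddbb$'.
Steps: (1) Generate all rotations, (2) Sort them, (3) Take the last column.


Rotations (sorted):
  0: $eddbb -> last char: b
  1: b$eddb -> last char: b
  2: bb$edd -> last char: d
  3: dbb$ed -> last char: d
  4: ddbb$e -> last char: e
  5: eddbb$ -> last char: $


BWT = bbdde$


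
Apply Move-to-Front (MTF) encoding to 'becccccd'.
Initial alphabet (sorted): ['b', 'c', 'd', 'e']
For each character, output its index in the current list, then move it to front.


MTF encoding:
'b': index 0 in ['b', 'c', 'd', 'e'] -> ['b', 'c', 'd', 'e']
'e': index 3 in ['b', 'c', 'd', 'e'] -> ['e', 'b', 'c', 'd']
'c': index 2 in ['e', 'b', 'c', 'd'] -> ['c', 'e', 'b', 'd']
'c': index 0 in ['c', 'e', 'b', 'd'] -> ['c', 'e', 'b', 'd']
'c': index 0 in ['c', 'e', 'b', 'd'] -> ['c', 'e', 'b', 'd']
'c': index 0 in ['c', 'e', 'b', 'd'] -> ['c', 'e', 'b', 'd']
'c': index 0 in ['c', 'e', 'b', 'd'] -> ['c', 'e', 'b', 'd']
'd': index 3 in ['c', 'e', 'b', 'd'] -> ['d', 'c', 'e', 'b']


Output: [0, 3, 2, 0, 0, 0, 0, 3]


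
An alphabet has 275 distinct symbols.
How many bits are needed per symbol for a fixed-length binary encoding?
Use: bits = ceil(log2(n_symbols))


log2(275) = 8.1033
Bracket: 2^8 = 256 < 275 <= 2^9 = 512
So ceil(log2(275)) = 9

bits = ceil(log2(275)) = ceil(8.1033) = 9 bits


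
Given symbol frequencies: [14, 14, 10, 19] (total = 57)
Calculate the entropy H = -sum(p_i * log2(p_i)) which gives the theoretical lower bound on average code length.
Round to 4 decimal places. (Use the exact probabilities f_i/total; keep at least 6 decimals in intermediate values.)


Per-symbol terms -p_i * log2(p_i) with p_i = f_i/57:
  p = 14/57 = 0.245614: log2(p) = -2.025535, -p*log2(p) = 0.497500
  p = 14/57 = 0.245614: log2(p) = -2.025535, -p*log2(p) = 0.497500
  p = 10/57 = 0.175439: log2(p) = -2.510962, -p*log2(p) = 0.440520
  p = 19/57 = 0.333333: log2(p) = -1.584963, -p*log2(p) = 0.528321
H = 0.497500 + 0.497500 + 0.440520 + 0.528321 = 1.963841

H = 1.9638 bits/symbol


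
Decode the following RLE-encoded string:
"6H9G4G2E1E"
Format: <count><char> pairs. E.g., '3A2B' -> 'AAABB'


Expanding each <count><char> pair:
  6H -> 'HHHHHH'
  9G -> 'GGGGGGGGG'
  4G -> 'GGGG'
  2E -> 'EE'
  1E -> 'E'

Decoded = HHHHHHGGGGGGGGGGGGGEEE


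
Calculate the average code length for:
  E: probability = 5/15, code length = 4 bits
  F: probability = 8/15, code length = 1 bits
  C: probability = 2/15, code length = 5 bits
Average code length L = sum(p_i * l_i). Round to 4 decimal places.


Weighted contributions p_i * l_i:
  E: (5/15) * 4 = 20/15
  F: (8/15) * 1 = 8/15
  C: (2/15) * 5 = 10/15
Sum = (20 + 8 + 10)/15 = 38/15

L = 38/15 = 2.5333 bits/symbol


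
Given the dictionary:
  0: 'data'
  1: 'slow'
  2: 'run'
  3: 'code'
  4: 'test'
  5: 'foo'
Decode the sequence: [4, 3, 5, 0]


Look up each index in the dictionary:
  4 -> 'test'
  3 -> 'code'
  5 -> 'foo'
  0 -> 'data'

Decoded: "test code foo data"


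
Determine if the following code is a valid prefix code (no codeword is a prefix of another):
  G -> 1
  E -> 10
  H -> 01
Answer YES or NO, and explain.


Checking each pair (does one codeword prefix another?):
  G='1' vs E='10': prefix -- VIOLATION

NO -- this is NOT a valid prefix code. G (1) is a prefix of E (10).


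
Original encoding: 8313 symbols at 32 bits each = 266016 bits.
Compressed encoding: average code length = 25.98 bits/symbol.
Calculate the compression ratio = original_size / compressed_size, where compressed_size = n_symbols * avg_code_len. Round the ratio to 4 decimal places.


original_size = n_symbols * orig_bits = 8313 * 32 = 266016 bits
compressed_size = n_symbols * avg_code_len = 8313 * 25.98 = 215971.74 bits
ratio = original_size / compressed_size = 266016 / 215971.74 = 1.2317

Compression ratio = 1.2317


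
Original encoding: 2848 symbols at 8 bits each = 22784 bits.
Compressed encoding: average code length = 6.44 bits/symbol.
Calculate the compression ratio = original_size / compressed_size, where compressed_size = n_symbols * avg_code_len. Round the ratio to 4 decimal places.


original_size = n_symbols * orig_bits = 2848 * 8 = 22784 bits
compressed_size = n_symbols * avg_code_len = 2848 * 6.44 = 18341.12 bits
ratio = original_size / compressed_size = 22784 / 18341.12 = 1.2422

Compression ratio = 1.2422


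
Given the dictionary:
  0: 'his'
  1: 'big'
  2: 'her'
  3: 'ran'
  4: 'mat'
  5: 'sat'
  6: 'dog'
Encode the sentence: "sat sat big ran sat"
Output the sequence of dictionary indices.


Look up each word in the dictionary:
  'sat' -> 5
  'sat' -> 5
  'big' -> 1
  'ran' -> 3
  'sat' -> 5

Encoded: [5, 5, 1, 3, 5]


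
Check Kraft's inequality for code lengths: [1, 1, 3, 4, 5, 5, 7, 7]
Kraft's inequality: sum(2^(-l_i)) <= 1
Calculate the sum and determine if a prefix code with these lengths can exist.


Sum = 2^(-1) + 2^(-1) + 2^(-3) + 2^(-4) + 2^(-5) + 2^(-5) + 2^(-7) + 2^(-7)
    = 0.5 + 0.5 + 0.125 + 0.0625 + 0.03125 + 0.03125 + 0.0078125 + 0.0078125
    = 162/128 = 1.265625
Since 1.265625 > 1, Kraft's inequality is NOT satisfied.
A prefix code with these lengths CANNOT exist.

Kraft sum = 1.265625. Not satisfied.


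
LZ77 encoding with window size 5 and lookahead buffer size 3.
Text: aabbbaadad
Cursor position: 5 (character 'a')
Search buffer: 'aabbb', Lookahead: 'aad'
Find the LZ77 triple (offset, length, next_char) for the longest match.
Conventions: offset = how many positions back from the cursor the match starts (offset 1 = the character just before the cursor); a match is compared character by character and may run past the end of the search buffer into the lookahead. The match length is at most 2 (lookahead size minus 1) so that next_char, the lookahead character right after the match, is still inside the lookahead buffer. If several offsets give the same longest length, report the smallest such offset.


Try each offset into the search buffer:
  offset=1 (pos 4, char 'b'): match length 0
  offset=2 (pos 3, char 'b'): match length 0
  offset=3 (pos 2, char 'b'): match length 0
  offset=4 (pos 1, char 'a'): match length 1
  offset=5 (pos 0, char 'a'): match length 2
Longest match has length 2 at offset 5.
next_char = character at position 5 + 2 = 7 -> 'd'

Best match: offset=5, length=2 (matching 'aa' starting at position 0)
LZ77 triple: (5, 2, 'd')
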